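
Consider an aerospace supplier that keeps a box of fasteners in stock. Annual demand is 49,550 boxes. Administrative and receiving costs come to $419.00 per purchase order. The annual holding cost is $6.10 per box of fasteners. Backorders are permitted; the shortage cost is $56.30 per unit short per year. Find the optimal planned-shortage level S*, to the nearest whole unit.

With planned backorders, Q* = √(2DS/H) · √((H+B)/B).
√(2DS/H) = √(2 × 49,550 × 419 / 6.1) = 2609.029.
√((H+B)/B) = √((6.1+56.3)/56.3) = 1.0528.
Q* ≈ 2746.737.
S* = Q* · H/(H+B) = 2746.737 × 6.1/62.4 ≈ 268.511.

S* ≈ 269 boxes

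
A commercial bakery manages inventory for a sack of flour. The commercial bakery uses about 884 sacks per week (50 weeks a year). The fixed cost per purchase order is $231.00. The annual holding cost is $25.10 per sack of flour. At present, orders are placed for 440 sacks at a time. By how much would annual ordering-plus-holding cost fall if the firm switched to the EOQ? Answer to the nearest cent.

Extra cost ≈ $6,087.39 per year

Annual demand D = 884 × 50 = 44,200.
EOQ = √(2DS/H) = √(2 × 44,200 × 231 / 25.1) ≈ 901.98.
Cost at Q* = (D/Q*)S + (Q*/2)H = √(2DSH) ≈ $22,639.61.
Cost at Q = 440: (44,200/440)×231 + (440/2)×25.1 = $23,205.00 + $5,522.00 = $28,727.00.
Excess = $28,727.00 − $22,639.61 = $6,087.39.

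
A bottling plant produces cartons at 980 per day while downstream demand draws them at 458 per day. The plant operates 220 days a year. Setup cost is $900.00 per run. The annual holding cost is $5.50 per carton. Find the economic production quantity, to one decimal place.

Q* ≈ 7,868.2 cartons

Annual demand D = 458 × 220 = 100,760.
Production build-up factor (1 − d/p) = 1 − 458/980 = 0.5327.
Q* = √(2DS / (H(1 − d/p))) = √(2 × 100,760 × 900 / (5.5 × 0.5327)).
= √(181,368,000 / 2.9296) ≈ 7868.225.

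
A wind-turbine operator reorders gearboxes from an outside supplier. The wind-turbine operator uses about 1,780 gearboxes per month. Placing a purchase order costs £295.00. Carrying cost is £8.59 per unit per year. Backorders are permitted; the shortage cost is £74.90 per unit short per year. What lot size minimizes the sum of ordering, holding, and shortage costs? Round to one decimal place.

Q* ≈ 1,278.8 gearboxes

Annual demand D = 1,780 × 12 = 21,360.
With planned backorders, Q* = √(2DS/H) · √((H+B)/B).
√(2DS/H) = √(2 × 21,360 × 295 / 8.59) = 1211.240.
√((H+B)/B) = √((8.59+74.9)/74.9) = 1.0558.
Q* ≈ 1278.811.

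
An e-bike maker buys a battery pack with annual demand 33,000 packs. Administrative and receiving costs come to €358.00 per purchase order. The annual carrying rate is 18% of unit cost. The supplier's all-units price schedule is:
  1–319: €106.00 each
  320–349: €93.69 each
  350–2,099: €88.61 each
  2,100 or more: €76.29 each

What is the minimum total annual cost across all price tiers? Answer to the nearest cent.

TC* ≈ €2,537,614.52

Holding cost per unit per year at price C is H = 0.18·C.
Candidates are each tier's EOQ (if it falls in that tier) and each price-break quantity.
Tier 1 (€106.00): EOQ = 1112.8 exceeds tier's upper bound 319, so this tier is dominated.
Tier 2 (€93.69): EOQ = 1183.7 exceeds tier's upper bound 349, so this tier is dominated.
EOQ at €88.61 = 1217.1 (feasible in tier 3): TC = 33,000×€88.61 + (33,000/1217.1)×358 + (1217.1/2)×0.18×€88.61 = €2,943,542.93.
EOQ at €76.29 = 1311.7 < 2100, so use break Q=2100: TC = 33,000×€76.29 + (33,000/2100.0)×358 + (2100.0/2)×0.18×€76.29 = €2,537,614.52.
Lowest total cost among the candidates is at Q = 2100.0.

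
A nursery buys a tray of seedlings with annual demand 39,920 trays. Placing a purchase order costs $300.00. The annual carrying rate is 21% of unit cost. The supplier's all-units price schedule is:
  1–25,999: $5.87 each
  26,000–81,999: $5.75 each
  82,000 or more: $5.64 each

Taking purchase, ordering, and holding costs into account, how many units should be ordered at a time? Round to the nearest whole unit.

Holding cost per unit per year at price C is H = 0.21·C.
For each price level, check whether its EOQ is feasible; otherwise the best quantity at that price is the breakpoint.
EOQ at $5.87 = 4408.0 (feasible in tier 1): TC = 39,920×$5.87 + (39,920/4408.0)×300 + (4408.0/2)×0.21×$5.87 = $239,764.15.
EOQ at $5.75 = 4453.8 < 26000, so use break Q=26000: TC = 39,920×$5.75 + (39,920/26000.0)×300 + (26000.0/2)×0.21×$5.75 = $245,698.12.
EOQ at $5.64 = 4497.0 < 82000, so use break Q=82000: TC = 39,920×$5.64 + (39,920/82000.0)×300 + (82000.0/2)×0.21×$5.64 = $273,855.25.
Lowest total cost is $239,764.15 at Q = 4408.0.

Q* ≈ 4,408 trays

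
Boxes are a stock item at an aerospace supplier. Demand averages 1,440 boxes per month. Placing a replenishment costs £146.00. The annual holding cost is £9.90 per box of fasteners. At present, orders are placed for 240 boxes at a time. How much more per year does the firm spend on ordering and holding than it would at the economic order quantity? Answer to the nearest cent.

Extra cost ≈ £4,632.25 per year

Annual demand D = 1,440 × 12 = 17,280.
EOQ = √(2DS/H) = √(2 × 17,280 × 146 / 9.9) ≈ 713.91.
Cost at Q* = (D/Q*)S + (Q*/2)H = √(2DSH) ≈ £7,067.75.
Cost at Q = 240: (17,280/240)×146 + (240/2)×9.9 = £10,512.00 + £1,188.00 = £11,700.00.
Excess = £11,700.00 − £7,067.75 = £4,632.25.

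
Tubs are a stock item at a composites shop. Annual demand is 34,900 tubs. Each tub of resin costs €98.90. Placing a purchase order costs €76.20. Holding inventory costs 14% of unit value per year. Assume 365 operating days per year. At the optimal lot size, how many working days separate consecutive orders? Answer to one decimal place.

Holding cost H = 0.14 × €98.90 = €13.8460 per unit per year.
The optimal lot size = √(2DS/H) = √(2 × 34,900 × 76.2 / 13.846) ≈ 619.79.
Cycle time = Q*/D × 365 = 619.79 / 34,900 × 365 ≈ 6.482 days.

T ≈ 6.5 days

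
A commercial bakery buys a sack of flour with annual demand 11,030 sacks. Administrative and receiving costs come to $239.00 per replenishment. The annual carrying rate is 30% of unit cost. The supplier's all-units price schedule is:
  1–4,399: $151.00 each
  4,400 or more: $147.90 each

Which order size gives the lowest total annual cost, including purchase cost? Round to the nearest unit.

Q* ≈ 341 sacks

Holding cost per unit per year at price C is H = 0.30·C.
Evaluate total cost at each tier's feasible EOQ or, if the EOQ is below the tier, at the tier's minimum quantity.
EOQ at $151.00 = 341.2 (feasible in tier 1): TC = 11,030×$151.00 + (11,030/341.2)×239 + (341.2/2)×0.30×$151.00 = $1,680,984.35.
EOQ at $147.90 = 344.7 < 4400, so use break Q=4400: TC = 11,030×$147.90 + (11,030/4400.0)×239 + (4400.0/2)×0.30×$147.90 = $1,729,550.13.
Lowest total cost is $1,680,984.35 at Q = 341.2.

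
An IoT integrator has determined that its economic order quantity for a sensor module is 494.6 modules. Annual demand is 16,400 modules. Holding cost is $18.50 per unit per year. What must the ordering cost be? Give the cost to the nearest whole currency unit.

Squaring Q* = √(2DS/H) gives Q*² = 2DS/H.
From Q* = √(2DS/H): S = Q*²H / (2D) = 494.6² × 18.5 / (2 × 16,400) = 137.9768.

S ≈ $138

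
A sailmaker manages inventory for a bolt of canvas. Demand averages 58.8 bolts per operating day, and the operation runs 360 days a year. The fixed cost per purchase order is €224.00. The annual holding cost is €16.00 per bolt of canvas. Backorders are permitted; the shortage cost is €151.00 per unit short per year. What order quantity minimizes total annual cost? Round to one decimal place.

Annual demand D = 58.8 × 360 = 21,168.
With planned backorders, Q* = √(2DS/H) · √((H+B)/B).
√(2DS/H) = √(2 × 21,168 × 224 / 16) = 769.873.
√((H+B)/B) = √((16+151)/151) = 1.0516.
Q* ≈ 809.634.

Q* ≈ 809.6 bolts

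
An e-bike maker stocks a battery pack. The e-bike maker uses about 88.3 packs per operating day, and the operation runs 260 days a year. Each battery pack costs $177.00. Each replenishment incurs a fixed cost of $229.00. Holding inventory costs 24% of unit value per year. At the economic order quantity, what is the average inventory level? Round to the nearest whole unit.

Average inventory ≈ 249 packs

Annual demand D = 88.3 × 260 = 22,958.
Holding cost H = 0.24 × $177.00 = $42.4800 per unit per year.
The optimal lot size = √(2DS/H) = √(2 × 22,958 × 229 / 42.48) ≈ 497.52.
Average inventory = Q*/2 ≈ 497.52 / 2 = 248.758.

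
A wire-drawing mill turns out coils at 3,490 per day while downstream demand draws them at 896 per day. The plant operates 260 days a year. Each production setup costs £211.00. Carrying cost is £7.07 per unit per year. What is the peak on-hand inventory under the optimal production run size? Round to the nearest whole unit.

I_max ≈ 3,215 coils

Annual demand D = 896 × 260 = 232,960.
Production build-up factor (1 − d/p) = 1 − 896/3,490 = 0.7433.
Q* = √(2DS / (H(1 − d/p))) = √(2 × 232,960 × 211 / (7.07 × 0.7433)).
= √(98,309,120 / 5.2549) ≈ 4325.287.
Maximum inventory = Q*(1 − d/p) = 4325.287 × 0.7433 ≈ 3214.841.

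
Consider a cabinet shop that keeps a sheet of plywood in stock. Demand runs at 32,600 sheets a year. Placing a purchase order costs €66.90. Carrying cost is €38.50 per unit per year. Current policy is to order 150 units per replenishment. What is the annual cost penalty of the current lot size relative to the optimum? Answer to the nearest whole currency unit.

Extra cost ≈ €4,468 per year

EOQ = √(2DS/H) = √(2 × 32,600 × 66.9 / 38.5) ≈ 336.59.
Cost at Q* = (D/Q*)S + (Q*/2)H = √(2DSH) ≈ €12,958.87.
Cost at Q = 150: (32,600/150)×66.9 + (150/2)×38.5 = €14,539.60 + €2,887.50 = €17,427.10.
Excess = €17,427.10 − €12,958.87 = €4,468.23.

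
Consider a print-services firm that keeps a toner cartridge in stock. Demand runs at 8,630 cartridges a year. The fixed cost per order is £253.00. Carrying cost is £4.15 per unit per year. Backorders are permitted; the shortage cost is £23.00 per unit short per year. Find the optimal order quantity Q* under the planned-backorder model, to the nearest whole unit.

With planned backorders, Q* = √(2DS/H) · √((H+B)/B).
√(2DS/H) = √(2 × 8,630 × 253 / 4.15) = 1025.786.
√((H+B)/B) = √((4.15+23)/23) = 1.0865.
Q* ≈ 1114.494.

Q* ≈ 1,114 cartridges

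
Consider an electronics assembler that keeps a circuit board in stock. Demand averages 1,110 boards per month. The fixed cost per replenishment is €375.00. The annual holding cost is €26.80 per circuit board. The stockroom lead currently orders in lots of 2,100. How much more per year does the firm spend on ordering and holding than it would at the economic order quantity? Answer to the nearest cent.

Extra cost ≈ €14,156.05 per year

Annual demand D = 1,110 × 12 = 13,320.
EOQ = √(2DS/H) = √(2 × 13,320 × 375 / 26.8) ≈ 610.54.
Cost at Q* = (D/Q*)S + (Q*/2)H = √(2DSH) ≈ €16,362.52.
Cost at Q = 2,100: (13,320/2,100)×375 + (2,100/2)×26.8 = €2,378.57 + €28,140.00 = €30,518.57.
Excess = €30,518.57 − €16,362.52 = €14,156.05.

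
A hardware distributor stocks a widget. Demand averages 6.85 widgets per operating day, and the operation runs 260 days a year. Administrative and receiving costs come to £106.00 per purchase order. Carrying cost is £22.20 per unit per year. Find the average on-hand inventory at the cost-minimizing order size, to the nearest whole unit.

Average inventory ≈ 65 widgets

Annual demand D = 6.85 × 260 = 1,781.
The optimal lot size = √(2DS/H) = √(2 × 1,781 × 106 / 22.2) ≈ 130.41.
Average inventory = Q*/2 ≈ 130.41 / 2 = 65.207.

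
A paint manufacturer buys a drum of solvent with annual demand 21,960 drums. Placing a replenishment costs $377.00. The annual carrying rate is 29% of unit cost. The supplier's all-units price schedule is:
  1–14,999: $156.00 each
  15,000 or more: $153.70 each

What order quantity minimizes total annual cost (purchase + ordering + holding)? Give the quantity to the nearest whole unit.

Holding cost per unit per year at price C is H = 0.29·C.
Evaluate total cost at each tier's feasible EOQ or, if the EOQ is below the tier, at the tier's minimum quantity.
EOQ at $156.00 = 605.0 (feasible in tier 1): TC = 21,960×$156.00 + (21,960/605.0)×377 + (605.0/2)×0.29×$156.00 = $3,453,129.27.
EOQ at $153.70 = 609.5 < 15000, so use break Q=15000: TC = 21,960×$153.70 + (21,960/15000.0)×377 + (15000.0/2)×0.29×$153.70 = $3,710,101.43.
Lowest total cost is $3,453,129.27 at Q = 605.0.

Q* ≈ 605 drums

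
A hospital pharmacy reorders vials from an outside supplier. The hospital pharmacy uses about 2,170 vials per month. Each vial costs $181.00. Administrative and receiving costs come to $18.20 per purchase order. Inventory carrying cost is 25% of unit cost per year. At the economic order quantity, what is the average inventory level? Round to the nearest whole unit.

Annual demand D = 2,170 × 12 = 26,040.
Holding cost H = 0.25 × $181.00 = $45.2500 per unit per year.
The optimal lot size = √(2DS/H) = √(2 × 26,040 × 18.2 / 45.25) ≈ 144.73.
Average inventory = Q*/2 ≈ 144.73 / 2 = 72.366.

Average inventory ≈ 72 vials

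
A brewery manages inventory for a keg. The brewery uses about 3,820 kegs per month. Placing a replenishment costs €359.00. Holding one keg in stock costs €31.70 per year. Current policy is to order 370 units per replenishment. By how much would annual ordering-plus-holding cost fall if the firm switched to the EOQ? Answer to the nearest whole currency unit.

Annual demand D = 3,820 × 12 = 45,840.
EOQ = √(2DS/H) = √(2 × 45,840 × 359 / 31.7) ≈ 1018.95.
Cost at Q* = (D/Q*)S + (Q*/2)H = √(2DSH) ≈ €32,300.87.
Cost at Q = 370: (45,840/370)×359 + (370/2)×31.7 = €44,477.19 + €5,864.50 = €50,341.69.
Excess = €50,341.69 − €32,300.87 = €18,040.82.

Extra cost ≈ €18,041 per year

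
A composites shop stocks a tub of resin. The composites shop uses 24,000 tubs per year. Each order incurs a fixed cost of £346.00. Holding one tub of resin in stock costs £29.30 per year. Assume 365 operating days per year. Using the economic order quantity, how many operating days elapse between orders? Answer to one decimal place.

EOQ = √(2DS/H) = √(2 × 24,000 × 346 / 29.3) ≈ 752.88.
Cycle time = Q*/D × 365 = 752.88 / 24,000 × 365 ≈ 11.450 days.

T ≈ 11.5 days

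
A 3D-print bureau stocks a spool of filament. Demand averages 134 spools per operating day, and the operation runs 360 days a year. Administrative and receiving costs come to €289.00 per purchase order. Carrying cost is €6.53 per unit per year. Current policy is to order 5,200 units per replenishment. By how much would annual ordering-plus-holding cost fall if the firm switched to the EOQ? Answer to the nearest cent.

Annual demand D = 134 × 360 = 48,240.
EOQ = √(2DS/H) = √(2 × 48,240 × 289 / 6.53) ≈ 2066.38.
Cost at Q* = (D/Q*)S + (Q*/2)H = √(2DSH) ≈ €13,493.49.
Cost at Q = 5,200: (48,240/5,200)×289 + (5,200/2)×6.53 = €2,681.03 + €16,978.00 = €19,659.03.
Excess = €19,659.03 − €13,493.49 = €6,165.54.

Extra cost ≈ €6,165.54 per year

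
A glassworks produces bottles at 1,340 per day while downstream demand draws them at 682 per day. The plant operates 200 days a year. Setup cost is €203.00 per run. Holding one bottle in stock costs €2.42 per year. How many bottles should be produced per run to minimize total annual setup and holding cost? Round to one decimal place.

Q* ≈ 6,826.6 bottles

Annual demand D = 682 × 200 = 136,400.
Production build-up factor (1 − d/p) = 1 − 682/1,340 = 0.4910.
Q* = √(2DS / (H(1 − d/p))) = √(2 × 136,400 × 203 / (2.42 × 0.4910)).
= √(55,378,400 / 1.1883) ≈ 6826.561.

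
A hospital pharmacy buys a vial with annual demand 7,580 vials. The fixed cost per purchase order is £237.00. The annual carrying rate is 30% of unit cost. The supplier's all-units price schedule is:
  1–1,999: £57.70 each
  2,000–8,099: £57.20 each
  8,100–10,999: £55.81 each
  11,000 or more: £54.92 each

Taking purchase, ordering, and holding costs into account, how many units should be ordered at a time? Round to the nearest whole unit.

Holding cost per unit per year at price C is H = 0.30·C.
For each price level, check whether its EOQ is feasible; otherwise the best quantity at that price is the breakpoint.
EOQ at £57.70 = 455.6 (feasible in tier 1): TC = 7,580×£57.70 + (7,580/455.6)×237 + (455.6/2)×0.30×£57.70 = £445,252.28.
EOQ at £57.20 = 457.6 < 2000, so use break Q=2000: TC = 7,580×£57.20 + (7,580/2000.0)×237 + (2000.0/2)×0.30×£57.20 = £451,634.23.
EOQ at £55.81 = 463.2 < 8100, so use break Q=8100: TC = 7,580×£55.81 + (7,580/8100.0)×237 + (8100.0/2)×0.30×£55.81 = £491,070.74.
EOQ at £54.92 = 467.0 < 11000, so use break Q=11000: TC = 7,580×£54.92 + (7,580/11000.0)×237 + (11000.0/2)×0.30×£54.92 = £507,074.91.
Lowest total cost is £445,252.28 at Q = 455.6.

Q* ≈ 456 vials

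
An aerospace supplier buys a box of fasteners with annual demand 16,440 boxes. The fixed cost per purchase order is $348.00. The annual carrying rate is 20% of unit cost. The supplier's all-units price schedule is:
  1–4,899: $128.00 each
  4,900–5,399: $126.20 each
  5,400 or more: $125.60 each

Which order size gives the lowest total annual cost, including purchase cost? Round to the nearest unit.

Holding cost per unit per year at price C is H = 0.20·C.
Evaluate total cost at each tier's feasible EOQ or, if the EOQ is below the tier, at the tier's minimum quantity.
EOQ at $128.00 = 668.6 (feasible in tier 1): TC = 16,440×$128.00 + (16,440/668.6)×348 + (668.6/2)×0.20×$128.00 = $2,121,434.95.
EOQ at $126.20 = 673.3 < 4900, so use break Q=4900: TC = 16,440×$126.20 + (16,440/4900.0)×348 + (4900.0/2)×0.20×$126.20 = $2,137,733.58.
EOQ at $125.60 = 674.9 < 5400, so use break Q=5400: TC = 16,440×$125.60 + (16,440/5400.0)×348 + (5400.0/2)×0.20×$125.60 = $2,133,747.47.
Lowest total cost is $2,121,434.95 at Q = 668.6.

Q* ≈ 669 boxes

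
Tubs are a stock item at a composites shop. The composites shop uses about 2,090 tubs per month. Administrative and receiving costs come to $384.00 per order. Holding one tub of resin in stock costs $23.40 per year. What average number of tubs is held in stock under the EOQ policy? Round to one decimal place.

Average inventory ≈ 453.6 tubs

Annual demand D = 2,090 × 12 = 25,080.
Q* = √(2DS/H) = √(2 × 25,080 × 384 / 23.4) ≈ 907.27.
Average inventory = Q*/2 ≈ 907.27 / 2 = 453.635.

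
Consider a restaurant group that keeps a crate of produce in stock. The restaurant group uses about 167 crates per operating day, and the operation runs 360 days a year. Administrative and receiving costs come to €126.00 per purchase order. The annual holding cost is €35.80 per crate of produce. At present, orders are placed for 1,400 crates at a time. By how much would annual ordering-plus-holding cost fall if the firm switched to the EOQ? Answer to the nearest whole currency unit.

Extra cost ≈ €7,182 per year

Annual demand D = 167 × 360 = 60,120.
EOQ = √(2DS/H) = √(2 × 60,120 × 126 / 35.8) ≈ 650.53.
Cost at Q* = (D/Q*)S + (Q*/2)H = √(2DSH) ≈ €23,289.02.
Cost at Q = 1,400: (60,120/1,400)×126 + (1,400/2)×35.8 = €5,410.80 + €25,060.00 = €30,470.80.
Excess = €30,470.80 − €23,289.02 = €7,181.78.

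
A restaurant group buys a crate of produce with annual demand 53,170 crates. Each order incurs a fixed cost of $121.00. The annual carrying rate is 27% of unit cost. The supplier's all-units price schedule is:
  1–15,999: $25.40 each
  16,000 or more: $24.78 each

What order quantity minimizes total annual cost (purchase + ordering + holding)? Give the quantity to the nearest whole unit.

Holding cost per unit per year at price C is H = 0.27·C.
Candidates are each tier's EOQ (if it falls in that tier) and each price-break quantity.
EOQ at $25.40 = 1369.8 (feasible in tier 1): TC = 53,170×$25.40 + (53,170/1369.8)×121 + (1369.8/2)×0.27×$25.40 = $1,359,911.77.
EOQ at $24.78 = 1386.8 < 16000, so use break Q=16000: TC = 53,170×$24.78 + (53,170/16000.0)×121 + (16000.0/2)×0.27×$24.78 = $1,371,479.50.
Lowest total cost is $1,359,911.77 at Q = 1369.8.

Q* ≈ 1,370 crates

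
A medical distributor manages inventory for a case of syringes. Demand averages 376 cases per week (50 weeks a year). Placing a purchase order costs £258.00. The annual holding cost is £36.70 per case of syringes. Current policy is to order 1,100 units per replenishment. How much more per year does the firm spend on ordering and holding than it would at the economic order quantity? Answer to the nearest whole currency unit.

Extra cost ≈ £5,726 per year

Annual demand D = 376 × 50 = 18,800.
EOQ = √(2DS/H) = √(2 × 18,800 × 258 / 36.7) ≈ 514.13.
Cost at Q* = (D/Q*)S + (Q*/2)H = √(2DSH) ≈ £18,868.48.
Cost at Q = 1,100: (18,800/1,100)×258 + (1,100/2)×36.7 = £4,409.45 + £20,185.00 = £24,594.45.
Excess = £24,594.45 − £18,868.48 = £5,725.98.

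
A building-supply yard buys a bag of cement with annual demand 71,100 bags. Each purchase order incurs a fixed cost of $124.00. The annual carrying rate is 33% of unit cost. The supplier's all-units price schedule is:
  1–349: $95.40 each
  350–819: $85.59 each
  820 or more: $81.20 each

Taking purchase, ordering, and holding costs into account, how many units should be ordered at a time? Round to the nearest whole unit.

Holding cost per unit per year at price C is H = 0.33·C.
Evaluate total cost at each tier's feasible EOQ or, if the EOQ is below the tier, at the tier's minimum quantity.
Tier 1 ($95.40): EOQ = 748.4 exceeds tier's upper bound 349, so this tier is dominated.
EOQ at $85.59 = 790.1 (feasible in tier 2): TC = 71,100×$85.59 + (71,100/790.1)×124 + (790.1/2)×0.33×$85.59 = $6,107,765.66.
EOQ at $81.20 = 811.2 < 820, so use break Q=820: TC = 71,100×$81.20 + (71,100/820.0)×124 + (820.0/2)×0.33×$81.20 = $5,795,058.07.
Lowest total cost is $5,795,058.07 at Q = 820.0.

Q* ≈ 820 bags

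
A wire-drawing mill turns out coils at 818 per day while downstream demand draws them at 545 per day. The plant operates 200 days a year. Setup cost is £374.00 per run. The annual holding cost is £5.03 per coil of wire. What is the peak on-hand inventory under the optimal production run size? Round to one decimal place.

I_max ≈ 2,325.9 coils

Annual demand D = 545 × 200 = 109,000.
Production build-up factor (1 − d/p) = 1 − 545/818 = 0.3337.
Q* = √(2DS / (H(1 − d/p))) = √(2 × 109,000 × 374 / (5.03 × 0.3337)).
= √(81,532,000 / 1.6787) ≈ 6969.079.
Maximum inventory = Q*(1 − d/p) = 6969.079 × 0.3337 ≈ 2325.866.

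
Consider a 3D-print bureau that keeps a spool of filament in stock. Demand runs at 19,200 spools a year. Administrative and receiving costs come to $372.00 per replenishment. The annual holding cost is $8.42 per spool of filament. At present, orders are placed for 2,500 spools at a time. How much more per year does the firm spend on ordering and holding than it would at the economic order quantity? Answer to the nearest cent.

Extra cost ≈ $2,414.83 per year

EOQ = √(2DS/H) = √(2 × 19,200 × 372 / 8.42) ≈ 1302.51.
Cost at Q* = (D/Q*)S + (Q*/2)H = √(2DSH) ≈ $10,967.13.
Cost at Q = 2,500: (19,200/2,500)×372 + (2,500/2)×8.42 = $2,856.96 + $10,525.00 = $13,381.96.
Excess = $13,381.96 − $10,967.13 = $2,414.83.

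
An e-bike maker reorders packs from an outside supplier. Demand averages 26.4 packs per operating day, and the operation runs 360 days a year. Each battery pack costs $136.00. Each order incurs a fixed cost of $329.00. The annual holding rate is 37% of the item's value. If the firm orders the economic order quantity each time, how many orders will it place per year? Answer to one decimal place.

N ≈ 27.0 orders per year

Annual demand D = 26.4 × 360 = 9,504.
Holding cost H = 0.37 × $136.00 = $50.3200 per unit per year.
EOQ = √(2DS/H) = √(2 × 9,504 × 329 / 50.32) ≈ 352.53.
Orders per year = D / Q* = 9,504 / 352.53 ≈ 26.959.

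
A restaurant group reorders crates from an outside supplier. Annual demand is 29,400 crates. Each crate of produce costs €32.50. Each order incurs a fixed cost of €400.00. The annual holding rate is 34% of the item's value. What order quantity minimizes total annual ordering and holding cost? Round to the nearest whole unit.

Holding cost H = 0.34 × €32.50 = €11.0500 per unit per year.
EOQ = √(2DS / H) = √(2 × 29,400 × 400 / 11.05).
= √(23,520,000 / 11.05) = √2,128,506.7873 ≈ 1458.940.

Q* ≈ 1,459 crates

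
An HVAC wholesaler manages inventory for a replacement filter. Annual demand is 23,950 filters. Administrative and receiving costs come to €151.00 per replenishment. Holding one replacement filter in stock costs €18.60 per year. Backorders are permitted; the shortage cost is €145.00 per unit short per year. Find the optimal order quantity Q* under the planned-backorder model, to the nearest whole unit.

With planned backorders, Q* = √(2DS/H) · √((H+B)/B).
√(2DS/H) = √(2 × 23,950 × 151 / 18.6) = 623.591.
√((H+B)/B) = √((18.6+145)/145) = 1.0622.
Q* ≈ 662.380.

Q* ≈ 662 filters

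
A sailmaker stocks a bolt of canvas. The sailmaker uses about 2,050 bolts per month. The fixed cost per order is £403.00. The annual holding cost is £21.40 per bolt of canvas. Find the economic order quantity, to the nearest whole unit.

Annual demand D = 2,050 × 12 = 24,600.
EOQ = √(2DS / H) = √(2 × 24,600 × 403 / 21.4).
= √(19,827,600 / 21.4) = √926,523.3645 ≈ 962.561.

Q* ≈ 963 bolts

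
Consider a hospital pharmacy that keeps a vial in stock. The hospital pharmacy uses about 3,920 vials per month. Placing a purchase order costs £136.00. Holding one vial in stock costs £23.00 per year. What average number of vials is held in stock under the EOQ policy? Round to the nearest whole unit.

Average inventory ≈ 373 vials

Annual demand D = 3,920 × 12 = 47,040.
EOQ = √(2DS/H) = √(2 × 47,040 × 136 / 23) ≈ 745.85.
Average inventory = Q*/2 ≈ 745.85 / 2 = 372.927.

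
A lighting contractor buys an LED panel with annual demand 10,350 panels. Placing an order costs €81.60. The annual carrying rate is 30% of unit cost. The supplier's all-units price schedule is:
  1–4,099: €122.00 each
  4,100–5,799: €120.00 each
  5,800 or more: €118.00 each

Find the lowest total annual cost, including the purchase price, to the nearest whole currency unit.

TC* ≈ €1,270,563

Holding cost per unit per year at price C is H = 0.30·C.
Evaluate total cost at each tier's feasible EOQ or, if the EOQ is below the tier, at the tier's minimum quantity.
EOQ at €122.00 = 214.8 (feasible in tier 1): TC = 10,350×€122.00 + (10,350/214.8)×81.6 + (214.8/2)×0.30×€122.00 = €1,270,562.68.
EOQ at €120.00 = 216.6 < 4100, so use break Q=4100: TC = 10,350×€120.00 + (10,350/4100.0)×81.6 + (4100.0/2)×0.30×€120.00 = €1,316,005.99.
EOQ at €118.00 = 218.4 < 5800, so use break Q=5800: TC = 10,350×€118.00 + (10,350/5800.0)×81.6 + (5800.0/2)×0.30×€118.00 = €1,324,105.61.
Lowest total cost among the candidates is at Q = 214.8.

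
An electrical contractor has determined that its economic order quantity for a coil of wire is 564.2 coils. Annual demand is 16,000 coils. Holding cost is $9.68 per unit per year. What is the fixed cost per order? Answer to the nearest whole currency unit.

Invert the EOQ relation Q*² = 2DS/H.
From Q* = √(2DS/H): S = Q*²H / (2D) = 564.2² × 9.68 / (2 × 16,000) = 96.2923.

S ≈ $96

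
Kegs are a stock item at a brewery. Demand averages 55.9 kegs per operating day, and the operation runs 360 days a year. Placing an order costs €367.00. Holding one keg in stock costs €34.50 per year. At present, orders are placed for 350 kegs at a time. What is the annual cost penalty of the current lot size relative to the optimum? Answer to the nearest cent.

Extra cost ≈ €4,564.63 per year

Annual demand D = 55.9 × 360 = 20,124.
EOQ = √(2DS/H) = √(2 × 20,124 × 367 / 34.5) ≈ 654.33.
Cost at Q* = (D/Q*)S + (Q*/2)H = √(2DSH) ≈ €22,574.32.
Cost at Q = 350: (20,124/350)×367 + (350/2)×34.5 = €21,101.45 + €6,037.50 = €27,138.95.
Excess = €27,138.95 − €22,574.32 = €4,564.63.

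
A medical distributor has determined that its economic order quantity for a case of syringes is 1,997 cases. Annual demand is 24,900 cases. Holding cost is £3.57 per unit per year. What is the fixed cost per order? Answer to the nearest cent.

Squaring Q* = √(2DS/H) gives Q*² = 2DS/H.
From Q* = √(2DS/H): S = Q*²H / (2D) = 1,997² × 3.57 / (2 × 24,900) = 285.8874.

S ≈ £285.89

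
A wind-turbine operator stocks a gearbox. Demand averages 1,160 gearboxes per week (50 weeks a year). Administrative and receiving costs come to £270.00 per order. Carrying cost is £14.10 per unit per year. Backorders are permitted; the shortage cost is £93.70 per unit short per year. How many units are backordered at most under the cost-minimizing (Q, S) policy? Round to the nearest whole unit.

S* ≈ 209 gearboxes

Annual demand D = 1,160 × 50 = 58,000.
With planned backorders, Q* = √(2DS/H) · √((H+B)/B).
√(2DS/H) = √(2 × 58,000 × 270 / 14.1) = 1490.395.
√((H+B)/B) = √((14.1+93.7)/93.7) = 1.0726.
Q* ≈ 1598.604.
S* = Q* · H/(H+B) = 1598.604 × 14.1/107.8 ≈ 209.094.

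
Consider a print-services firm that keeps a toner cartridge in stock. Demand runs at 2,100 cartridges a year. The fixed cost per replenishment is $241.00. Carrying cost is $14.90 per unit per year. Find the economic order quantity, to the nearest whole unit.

EOQ = √(2DS / H) = √(2 × 2,100 × 241 / 14.9).
= √(1,012,200 / 14.9) = √67,932.8859 ≈ 260.639.

Q* ≈ 261 cartridges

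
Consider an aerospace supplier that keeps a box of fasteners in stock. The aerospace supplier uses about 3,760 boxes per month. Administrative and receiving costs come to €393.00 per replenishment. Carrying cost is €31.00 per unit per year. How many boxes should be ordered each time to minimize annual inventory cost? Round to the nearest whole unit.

Annual demand D = 3,760 × 12 = 45,120.
EOQ = √(2DS / H) = √(2 × 45,120 × 393 / 31).
= √(35,464,320 / 31) = √1,144,010.3226 ≈ 1069.584.

Q* ≈ 1,070 boxes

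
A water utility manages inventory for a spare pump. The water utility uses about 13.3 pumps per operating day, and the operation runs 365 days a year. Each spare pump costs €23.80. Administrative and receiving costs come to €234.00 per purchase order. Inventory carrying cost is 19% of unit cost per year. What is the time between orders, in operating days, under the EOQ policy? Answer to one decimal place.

Annual demand D = 13.3 × 365 = 4,854.5.
Holding cost H = 0.19 × €23.80 = €4.5220 per unit per year.
EOQ = √(2DS/H) = √(2 × 4,854.5 × 234 / 4.522) ≈ 708.81.
Cycle time = Q*/D × 365 = 708.81 / 4,854.5 × 365 ≈ 53.294 days.

T ≈ 53.3 days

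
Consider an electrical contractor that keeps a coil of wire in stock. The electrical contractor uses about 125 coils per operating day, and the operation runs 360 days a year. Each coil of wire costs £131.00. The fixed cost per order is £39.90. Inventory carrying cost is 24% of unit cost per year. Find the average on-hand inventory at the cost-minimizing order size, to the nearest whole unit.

Annual demand D = 125 × 360 = 45,000.
Holding cost H = 0.24 × £131.00 = £31.4400 per unit per year.
The optimal lot size = √(2DS/H) = √(2 × 45,000 × 39.9 / 31.44) ≈ 337.96.
Average inventory = Q*/2 ≈ 337.96 / 2 = 168.980.

Average inventory ≈ 169 coils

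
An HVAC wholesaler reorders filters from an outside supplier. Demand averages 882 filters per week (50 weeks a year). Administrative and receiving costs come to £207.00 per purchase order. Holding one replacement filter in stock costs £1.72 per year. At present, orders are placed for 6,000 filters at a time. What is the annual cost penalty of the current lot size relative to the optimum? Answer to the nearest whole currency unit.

Extra cost ≈ £1,078 per year

Annual demand D = 882 × 50 = 44,100.
EOQ = √(2DS/H) = √(2 × 44,100 × 207 / 1.72) ≈ 3258.03.
Cost at Q* = (D/Q*)S + (Q*/2)H = √(2DSH) ≈ £5,603.81.
Cost at Q = 6,000: (44,100/6,000)×207 + (6,000/2)×1.72 = £1,521.45 + £5,160.00 = £6,681.45.
Excess = £6,681.45 − £5,603.81 = £1,077.64.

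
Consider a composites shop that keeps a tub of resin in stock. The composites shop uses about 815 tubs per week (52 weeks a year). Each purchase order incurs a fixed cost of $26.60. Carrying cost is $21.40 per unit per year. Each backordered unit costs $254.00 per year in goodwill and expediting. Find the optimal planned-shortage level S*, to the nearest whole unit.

S* ≈ 26 tubs

Annual demand D = 815 × 52 = 42,380.
With planned backorders, Q* = √(2DS/H) · √((H+B)/B).
√(2DS/H) = √(2 × 42,380 × 26.6 / 21.4) = 324.586.
√((H+B)/B) = √((21.4+254)/254) = 1.0413.
Q* ≈ 337.983.
S* = Q* · H/(H+B) = 337.983 × 21.4/275.4 ≈ 26.263.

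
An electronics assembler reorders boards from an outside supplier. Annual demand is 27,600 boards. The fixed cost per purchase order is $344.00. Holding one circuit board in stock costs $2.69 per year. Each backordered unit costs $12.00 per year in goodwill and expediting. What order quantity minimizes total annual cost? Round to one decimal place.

Q* ≈ 2,939.6 boards

With planned backorders, Q* = √(2DS/H) · √((H+B)/B).
√(2DS/H) = √(2 × 27,600 × 344 / 2.69) = 2656.884.
√((H+B)/B) = √((2.69+12)/12) = 1.1064.
Q* ≈ 2939.632.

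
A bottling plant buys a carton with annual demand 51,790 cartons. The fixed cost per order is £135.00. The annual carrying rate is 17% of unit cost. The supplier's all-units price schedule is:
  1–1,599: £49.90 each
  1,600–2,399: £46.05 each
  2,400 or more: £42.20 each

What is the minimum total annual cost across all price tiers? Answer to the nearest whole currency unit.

TC* ≈ £2,197,060

Holding cost per unit per year at price C is H = 0.17·C.
For each price level, check whether its EOQ is feasible; otherwise the best quantity at that price is the breakpoint.
EOQ at £49.90 = 1283.9 (feasible in tier 1): TC = 51,790×£49.90 + (51,790/1283.9)×135 + (1283.9/2)×0.17×£49.90 = £2,595,212.30.
EOQ at £46.05 = 1336.5 < 1600, so use break Q=1600: TC = 51,790×£46.05 + (51,790/1600.0)×135 + (1600.0/2)×0.17×£46.05 = £2,395,562.08.
EOQ at £42.20 = 1396.1 < 2400, so use break Q=2400: TC = 51,790×£42.20 + (51,790/2400.0)×135 + (2400.0/2)×0.17×£42.20 = £2,197,059.99.
Lowest total cost among the candidates is at Q = 2400.0.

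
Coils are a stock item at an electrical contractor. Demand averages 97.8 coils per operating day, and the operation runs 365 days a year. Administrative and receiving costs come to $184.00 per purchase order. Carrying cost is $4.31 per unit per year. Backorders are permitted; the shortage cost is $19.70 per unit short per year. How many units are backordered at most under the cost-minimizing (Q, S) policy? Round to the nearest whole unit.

S* ≈ 346 coils

Annual demand D = 97.8 × 365 = 35,697.
With planned backorders, Q* = √(2DS/H) · √((H+B)/B).
√(2DS/H) = √(2 × 35,697 × 184 / 4.31) = 1745.827.
√((H+B)/B) = √((4.31+19.7)/19.7) = 1.1040.
Q* ≈ 1927.366.
S* = Q* · H/(H+B) = 1927.366 × 4.31/24.01 ≈ 345.979.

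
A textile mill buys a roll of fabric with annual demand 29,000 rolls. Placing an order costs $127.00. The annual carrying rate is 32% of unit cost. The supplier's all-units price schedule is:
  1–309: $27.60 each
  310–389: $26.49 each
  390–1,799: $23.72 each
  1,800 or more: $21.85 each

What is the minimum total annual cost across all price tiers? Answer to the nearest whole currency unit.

TC* ≈ $641,989

Holding cost per unit per year at price C is H = 0.32·C.
Candidates are each tier's EOQ (if it falls in that tier) and each price-break quantity.
Tier 1 ($27.60): EOQ = 913.2 exceeds tier's upper bound 309, so this tier is dominated.
Tier 2 ($26.49): EOQ = 932.2 exceeds tier's upper bound 389, so this tier is dominated.
EOQ at $23.72 = 985.1 (feasible in tier 3): TC = 29,000×$23.72 + (29,000/985.1)×127 + (985.1/2)×0.32×$23.72 = $695,357.36.
EOQ at $21.85 = 1026.4 < 1800, so use break Q=1800: TC = 29,000×$21.85 + (29,000/1800.0)×127 + (1800.0/2)×0.32×$21.85 = $641,988.91.
Lowest total cost among the candidates is at Q = 1800.0.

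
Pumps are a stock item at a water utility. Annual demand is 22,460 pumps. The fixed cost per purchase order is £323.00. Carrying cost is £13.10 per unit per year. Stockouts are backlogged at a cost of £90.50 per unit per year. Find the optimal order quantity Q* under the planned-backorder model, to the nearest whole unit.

Q* ≈ 1,126 pumps

With planned backorders, Q* = √(2DS/H) · √((H+B)/B).
√(2DS/H) = √(2 × 22,460 × 323 / 13.1) = 1052.411.
√((H+B)/B) = √((13.1+90.5)/90.5) = 1.0699.
Q* ≈ 1126.007.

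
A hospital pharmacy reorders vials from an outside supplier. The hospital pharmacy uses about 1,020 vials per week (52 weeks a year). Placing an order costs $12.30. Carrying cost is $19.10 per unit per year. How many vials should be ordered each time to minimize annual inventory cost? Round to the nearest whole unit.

Annual demand D = 1,020 × 52 = 53,040.
EOQ = √(2DS / H) = √(2 × 53,040 × 12.3 / 19.1).
= √(1,304,784 / 19.1) = √68,313.2984 ≈ 261.368.

Q* ≈ 261 vials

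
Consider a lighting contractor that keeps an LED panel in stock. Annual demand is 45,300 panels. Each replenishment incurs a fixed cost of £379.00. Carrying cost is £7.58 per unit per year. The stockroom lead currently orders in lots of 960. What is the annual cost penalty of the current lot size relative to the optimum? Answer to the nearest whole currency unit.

EOQ = √(2DS/H) = √(2 × 45,300 × 379 / 7.58) ≈ 2128.38.
Cost at Q* = (D/Q*)S + (Q*/2)H = √(2DSH) ≈ £16,133.12.
Cost at Q = 960: (45,300/960)×379 + (960/2)×7.58 = £17,884.06 + £3,638.40 = £21,522.46.
Excess = £21,522.46 − £16,133.12 = £5,389.34.

Extra cost ≈ £5,389 per year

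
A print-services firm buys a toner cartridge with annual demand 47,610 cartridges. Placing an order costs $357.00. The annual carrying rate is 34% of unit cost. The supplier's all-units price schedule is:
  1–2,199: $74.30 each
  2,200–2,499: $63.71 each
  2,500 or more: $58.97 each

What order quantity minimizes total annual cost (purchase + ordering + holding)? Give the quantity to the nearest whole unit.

Q* ≈ 2,500 cartridges

Holding cost per unit per year at price C is H = 0.34·C.
Candidates are each tier's EOQ (if it falls in that tier) and each price-break quantity.
EOQ at $74.30 = 1160.0 (feasible in tier 1): TC = 47,610×$74.30 + (47,610/1160.0)×357 + (1160.0/2)×0.34×$74.30 = $3,566,727.35.
EOQ at $63.71 = 1252.7 < 2200, so use break Q=2200: TC = 47,610×$63.71 + (47,610/2200.0)×357 + (2200.0/2)×0.34×$63.71 = $3,064,786.44.
EOQ at $58.97 = 1302.1 < 2500, so use break Q=2500: TC = 47,610×$58.97 + (47,610/2500.0)×357 + (2500.0/2)×0.34×$58.97 = $2,839,422.66.
Lowest total cost is $2,839,422.66 at Q = 2500.0.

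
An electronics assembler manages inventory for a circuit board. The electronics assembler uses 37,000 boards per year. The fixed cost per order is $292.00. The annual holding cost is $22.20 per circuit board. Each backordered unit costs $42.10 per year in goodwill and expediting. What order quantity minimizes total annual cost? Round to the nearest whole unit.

With planned backorders, Q* = √(2DS/H) · √((H+B)/B).
√(2DS/H) = √(2 × 37,000 × 292 / 22.2) = 986.577.
√((H+B)/B) = √((22.2+42.1)/42.1) = 1.2358.
Q* ≈ 1219.257.

Q* ≈ 1,219 boards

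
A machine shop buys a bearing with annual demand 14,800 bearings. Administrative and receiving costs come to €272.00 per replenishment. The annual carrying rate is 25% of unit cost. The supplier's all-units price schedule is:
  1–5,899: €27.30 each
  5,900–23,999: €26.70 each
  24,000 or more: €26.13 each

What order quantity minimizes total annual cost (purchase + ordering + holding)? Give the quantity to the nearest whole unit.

Q* ≈ 1,086 bearings

Holding cost per unit per year at price C is H = 0.25·C.
Candidates are each tier's EOQ (if it falls in that tier) and each price-break quantity.
EOQ at €27.30 = 1086.1 (feasible in tier 1): TC = 14,800×€27.30 + (14,800/1086.1)×272 + (1086.1/2)×0.25×€27.30 = €411,452.79.
EOQ at €26.70 = 1098.3 < 5900, so use break Q=5900: TC = 14,800×€26.70 + (14,800/5900.0)×272 + (5900.0/2)×0.25×€26.70 = €415,533.56.
EOQ at €26.13 = 1110.2 < 24000, so use break Q=24000: TC = 14,800×€26.13 + (14,800/24000.0)×272 + (24000.0/2)×0.25×€26.13 = €465,281.73.
Lowest total cost is €411,452.79 at Q = 1086.1.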